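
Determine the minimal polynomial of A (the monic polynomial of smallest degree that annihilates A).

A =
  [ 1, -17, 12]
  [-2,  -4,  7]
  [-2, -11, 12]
x^3 - 9*x^2 + 27*x - 27

The characteristic polynomial is χ_A(x) = (x - 3)^3, so the eigenvalues are known. The minimal polynomial is
  m_A(x) = Π_λ (x − λ)^{k_λ}
where k_λ is the size of the *largest* Jordan block for λ (equivalently, the smallest k with (A − λI)^k v = 0 for every generalised eigenvector v of λ).

  λ = 3: largest Jordan block has size 3, contributing (x − 3)^3

So m_A(x) = (x - 3)^3 = x^3 - 9*x^2 + 27*x - 27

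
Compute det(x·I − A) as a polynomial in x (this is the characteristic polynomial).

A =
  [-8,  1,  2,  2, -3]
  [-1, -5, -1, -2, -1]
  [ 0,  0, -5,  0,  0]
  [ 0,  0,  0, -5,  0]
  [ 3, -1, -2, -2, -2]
x^5 + 25*x^4 + 250*x^3 + 1250*x^2 + 3125*x + 3125

Expanding det(x·I − A) (e.g. by cofactor expansion or by noting that A is similar to its Jordan form J, which has the same characteristic polynomial as A) gives
  χ_A(x) = x^5 + 25*x^4 + 250*x^3 + 1250*x^2 + 3125*x + 3125
which factors as (x + 5)^5. The eigenvalues (with algebraic multiplicities) are λ = -5 with multiplicity 5.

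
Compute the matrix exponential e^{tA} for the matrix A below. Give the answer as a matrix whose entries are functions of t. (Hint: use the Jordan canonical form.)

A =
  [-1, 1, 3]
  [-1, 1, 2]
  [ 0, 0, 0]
e^{tA} =
  [1 - t, t, -t^2/2 + 3*t]
  [-t, t + 1, -t^2/2 + 2*t]
  [0, 0, 1]

Strategy: write A = P · J · P⁻¹ where J is a Jordan canonical form, so e^{tA} = P · e^{tJ} · P⁻¹, and e^{tJ} can be computed block-by-block.

A has Jordan form
J =
  [0, 1, 0]
  [0, 0, 1]
  [0, 0, 0]
(up to reordering of blocks).

Per-block formulas:
  For a 3×3 Jordan block J_3(0): exp(t · J_3(0)) = e^(0t)·(I + t·N + (t^2/2)·N^2), where N is the 3×3 nilpotent shift.

After assembling e^{tJ} and conjugating by P, we get:

e^{tA} =
  [1 - t, t, -t^2/2 + 3*t]
  [-t, t + 1, -t^2/2 + 2*t]
  [0, 0, 1]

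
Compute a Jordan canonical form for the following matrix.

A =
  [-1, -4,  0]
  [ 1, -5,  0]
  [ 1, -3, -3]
J_3(-3)

The characteristic polynomial is
  det(x·I − A) = x^3 + 9*x^2 + 27*x + 27 = (x + 3)^3

Eigenvalues and multiplicities (the geometric multiplicity of λ is n − rank(A − λI), which equals the number of Jordan blocks for λ):
  λ = -3: algebraic multiplicity = 3, geometric multiplicity = 1

Determining the block sizes for each eigenvalue:
  λ = -3: one block (gm = 1), so the single block has size am = 3 → block sizes [3]

Assembling the blocks gives a Jordan form
J =
  [-3,  1,  0]
  [ 0, -3,  1]
  [ 0,  0, -3]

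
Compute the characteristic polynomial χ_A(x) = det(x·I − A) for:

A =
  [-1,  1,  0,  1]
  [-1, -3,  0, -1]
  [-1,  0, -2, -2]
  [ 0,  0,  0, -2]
x^4 + 8*x^3 + 24*x^2 + 32*x + 16

Expanding det(x·I − A) (e.g. by cofactor expansion or by noting that A is similar to its Jordan form J, which has the same characteristic polynomial as A) gives
  χ_A(x) = x^4 + 8*x^3 + 24*x^2 + 32*x + 16
which factors as (x + 2)^4. The eigenvalues (with algebraic multiplicities) are λ = -2 with multiplicity 4.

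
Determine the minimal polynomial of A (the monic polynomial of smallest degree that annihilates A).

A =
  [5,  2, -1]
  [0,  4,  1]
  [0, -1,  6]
x^3 - 15*x^2 + 75*x - 125

The characteristic polynomial is χ_A(x) = (x - 5)^3, so the eigenvalues are known. The minimal polynomial is
  m_A(x) = Π_λ (x − λ)^{k_λ}
where k_λ is the size of the *largest* Jordan block for λ (equivalently, the smallest k with (A − λI)^k v = 0 for every generalised eigenvector v of λ).

  λ = 5: largest Jordan block has size 3, contributing (x − 5)^3

So m_A(x) = (x - 5)^3 = x^3 - 15*x^2 + 75*x - 125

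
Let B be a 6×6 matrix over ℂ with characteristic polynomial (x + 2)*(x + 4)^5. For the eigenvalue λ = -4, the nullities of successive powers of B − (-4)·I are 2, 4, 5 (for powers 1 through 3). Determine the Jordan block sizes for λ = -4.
Block sizes for λ = -4: [3, 2]

From the dimensions of kernels of powers, the number of Jordan blocks of size at least j is d_j − d_{j−1} where d_j = dim ker(N^j) (with d_0 = 0). Computing the differences gives [2, 2, 1].
The number of blocks of size exactly k is (#blocks of size ≥ k) − (#blocks of size ≥ k + 1), so the partition is: 1 block(s) of size 2, 1 block(s) of size 3.
In nonincreasing order the block sizes are [3, 2].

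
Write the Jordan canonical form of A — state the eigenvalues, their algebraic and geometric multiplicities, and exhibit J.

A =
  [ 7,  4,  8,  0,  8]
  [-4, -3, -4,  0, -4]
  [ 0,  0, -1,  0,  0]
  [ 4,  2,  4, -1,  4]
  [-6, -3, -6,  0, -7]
J_2(-1) ⊕ J_1(-1) ⊕ J_1(-1) ⊕ J_1(-1)

The characteristic polynomial is
  det(x·I − A) = x^5 + 5*x^4 + 10*x^3 + 10*x^2 + 5*x + 1 = (x + 1)^5

Eigenvalues and multiplicities (the geometric multiplicity of λ is n − rank(A − λI), which equals the number of Jordan blocks for λ):
  λ = -1: algebraic multiplicity = 5, geometric multiplicity = 4

Determining the block sizes for each eigenvalue:
  λ = -1: 4 blocks summing to 5 forces exactly one block of size 2 and the rest size 1 → block sizes [2, 1, 1, 1]

Assembling the blocks gives a Jordan form
J =
  [-1,  1,  0,  0,  0]
  [ 0, -1,  0,  0,  0]
  [ 0,  0, -1,  0,  0]
  [ 0,  0,  0, -1,  0]
  [ 0,  0,  0,  0, -1]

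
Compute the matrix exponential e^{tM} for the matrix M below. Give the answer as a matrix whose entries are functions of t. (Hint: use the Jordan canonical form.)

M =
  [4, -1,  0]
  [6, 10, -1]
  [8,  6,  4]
e^{tM} =
  [-t^2*exp(6*t) - 2*t*exp(6*t) + exp(6*t), -t^2*exp(6*t) - t*exp(6*t), t^2*exp(6*t)/2]
  [2*t^2*exp(6*t) + 6*t*exp(6*t), 2*t^2*exp(6*t) + 4*t*exp(6*t) + exp(6*t), -t^2*exp(6*t) - t*exp(6*t)]
  [2*t^2*exp(6*t) + 8*t*exp(6*t), 2*t^2*exp(6*t) + 6*t*exp(6*t), -t^2*exp(6*t) - 2*t*exp(6*t) + exp(6*t)]

Strategy: write M = P · J · P⁻¹ where J is a Jordan canonical form, so e^{tM} = P · e^{tJ} · P⁻¹, and e^{tJ} can be computed block-by-block.

M has Jordan form
J =
  [6, 1, 0]
  [0, 6, 1]
  [0, 0, 6]
(up to reordering of blocks).

Per-block formulas:
  For a 3×3 Jordan block J_3(6): exp(t · J_3(6)) = e^(6t)·(I + t·N + (t^2/2)·N^2), where N is the 3×3 nilpotent shift.

After assembling e^{tJ} and conjugating by P, we get:

e^{tM} =
  [-t^2*exp(6*t) - 2*t*exp(6*t) + exp(6*t), -t^2*exp(6*t) - t*exp(6*t), t^2*exp(6*t)/2]
  [2*t^2*exp(6*t) + 6*t*exp(6*t), 2*t^2*exp(6*t) + 4*t*exp(6*t) + exp(6*t), -t^2*exp(6*t) - t*exp(6*t)]
  [2*t^2*exp(6*t) + 8*t*exp(6*t), 2*t^2*exp(6*t) + 6*t*exp(6*t), -t^2*exp(6*t) - 2*t*exp(6*t) + exp(6*t)]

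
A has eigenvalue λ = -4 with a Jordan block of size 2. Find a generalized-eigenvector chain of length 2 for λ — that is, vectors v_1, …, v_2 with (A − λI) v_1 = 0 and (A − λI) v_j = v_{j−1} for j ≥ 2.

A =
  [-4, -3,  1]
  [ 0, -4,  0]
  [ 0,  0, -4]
A Jordan chain for λ = -4 of length 2:
v_1 = (-3, 0, 0)ᵀ
v_2 = (0, 1, 0)ᵀ

Let N = A − (-4)·I. We want v_2 with N^2 v_2 = 0 but N^1 v_2 ≠ 0; then v_{j-1} := N · v_j for j = 2, …, 2.

Pick v_2 = (0, 1, 0)ᵀ.
Then v_1 = N · v_2 = (-3, 0, 0)ᵀ.

Sanity check: (A − (-4)·I) v_1 = (0, 0, 0)ᵀ = 0. ✓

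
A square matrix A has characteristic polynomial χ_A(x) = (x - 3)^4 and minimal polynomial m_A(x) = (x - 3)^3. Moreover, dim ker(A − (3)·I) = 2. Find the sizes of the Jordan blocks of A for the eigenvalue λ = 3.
Block sizes for λ = 3: [3, 1]

Step 1 — from the characteristic polynomial, algebraic multiplicity of λ = 3 is 4. From dim ker(A − (3)·I) = 2, there are exactly 2 Jordan blocks for λ = 3.
Step 2 — from the minimal polynomial, the factor (x − 3)^3 tells us the largest block for λ = 3 has size 3.
Step 3 — with total size 4, 2 blocks, and largest block 3, the block sizes (in nonincreasing order) are [3, 1].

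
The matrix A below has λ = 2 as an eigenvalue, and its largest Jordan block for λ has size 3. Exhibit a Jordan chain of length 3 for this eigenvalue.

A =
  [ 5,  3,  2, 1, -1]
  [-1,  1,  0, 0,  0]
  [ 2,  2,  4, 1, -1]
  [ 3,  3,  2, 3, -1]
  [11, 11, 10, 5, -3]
A Jordan chain for λ = 2 of length 3:
v_1 = (2, -2, 0, 2, 2)ᵀ
v_2 = (3, -1, 2, 3, 11)ᵀ
v_3 = (1, 0, 0, 0, 0)ᵀ

Let N = A − (2)·I. We want v_3 with N^3 v_3 = 0 but N^2 v_3 ≠ 0; then v_{j-1} := N · v_j for j = 3, …, 2.

Pick v_3 = (1, 0, 0, 0, 0)ᵀ.
Then v_2 = N · v_3 = (3, -1, 2, 3, 11)ᵀ.
Then v_1 = N · v_2 = (2, -2, 0, 2, 2)ᵀ.

Sanity check: (A − (2)·I) v_1 = (0, 0, 0, 0, 0)ᵀ = 0. ✓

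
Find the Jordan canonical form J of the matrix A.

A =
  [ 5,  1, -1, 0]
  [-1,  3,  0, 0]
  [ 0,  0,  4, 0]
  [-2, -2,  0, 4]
J_3(4) ⊕ J_1(4)

The characteristic polynomial is
  det(x·I − A) = x^4 - 16*x^3 + 96*x^2 - 256*x + 256 = (x - 4)^4

Eigenvalues and multiplicities (the geometric multiplicity of λ is n − rank(A − λI), which equals the number of Jordan blocks for λ):
  λ = 4: algebraic multiplicity = 4, geometric multiplicity = 2

Determining the block sizes for each eigenvalue:
  λ = 4: with am = 4 and gm = 2, the partition is not yet determined (e.g. several partitions of 4 into 2 parts exist). Let N = A − (4)·I. Computing rank(N^1) = 2, rank(N^2) = 1, rank(N^3) = 0; the number of blocks of size ≥ j is rank(N^{j−1}) − rank(N^j), giving [2, 1, 1]. So we have 1 block(s) of size 3, 1 block(s) of size 1 → block sizes [3, 1]

Assembling the blocks gives a Jordan form
J =
  [4, 1, 0, 0]
  [0, 4, 1, 0]
  [0, 0, 4, 0]
  [0, 0, 0, 4]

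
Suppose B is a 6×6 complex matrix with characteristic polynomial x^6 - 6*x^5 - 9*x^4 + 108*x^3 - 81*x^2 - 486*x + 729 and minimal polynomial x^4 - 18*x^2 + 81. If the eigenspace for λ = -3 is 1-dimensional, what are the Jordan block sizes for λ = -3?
Block sizes for λ = -3: [2]

Step 1 — from the characteristic polynomial, algebraic multiplicity of λ = -3 is 2. From dim ker(B − (-3)·I) = 1, there are exactly 1 Jordan blocks for λ = -3.
Step 2 — from the minimal polynomial, the factor (x + 3)^2 tells us the largest block for λ = -3 has size 2.
Step 3 — with total size 2, 1 blocks, and largest block 2, the block sizes (in nonincreasing order) are [2].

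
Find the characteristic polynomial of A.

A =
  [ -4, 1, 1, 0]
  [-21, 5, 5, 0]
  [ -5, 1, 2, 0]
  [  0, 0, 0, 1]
x^4 - 4*x^3 + 6*x^2 - 4*x + 1

Expanding det(x·I − A) (e.g. by cofactor expansion or by noting that A is similar to its Jordan form J, which has the same characteristic polynomial as A) gives
  χ_A(x) = x^4 - 4*x^3 + 6*x^2 - 4*x + 1
which factors as (x - 1)^4. The eigenvalues (with algebraic multiplicities) are λ = 1 with multiplicity 4.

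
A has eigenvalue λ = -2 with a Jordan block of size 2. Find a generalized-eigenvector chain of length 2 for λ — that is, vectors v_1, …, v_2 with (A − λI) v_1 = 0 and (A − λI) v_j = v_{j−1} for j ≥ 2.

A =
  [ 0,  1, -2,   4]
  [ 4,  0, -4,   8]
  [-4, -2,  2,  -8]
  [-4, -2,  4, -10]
A Jordan chain for λ = -2 of length 2:
v_1 = (2, 4, -4, -4)ᵀ
v_2 = (1, 0, 0, 0)ᵀ

Let N = A − (-2)·I. We want v_2 with N^2 v_2 = 0 but N^1 v_2 ≠ 0; then v_{j-1} := N · v_j for j = 2, …, 2.

Pick v_2 = (1, 0, 0, 0)ᵀ.
Then v_1 = N · v_2 = (2, 4, -4, -4)ᵀ.

Sanity check: (A − (-2)·I) v_1 = (0, 0, 0, 0)ᵀ = 0. ✓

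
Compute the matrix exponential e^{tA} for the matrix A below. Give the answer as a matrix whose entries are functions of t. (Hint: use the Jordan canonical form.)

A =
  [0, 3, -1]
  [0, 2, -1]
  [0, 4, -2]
e^{tA} =
  [1, t^2 + 3*t, -t^2/2 - t]
  [0, 2*t + 1, -t]
  [0, 4*t, 1 - 2*t]

Strategy: write A = P · J · P⁻¹ where J is a Jordan canonical form, so e^{tA} = P · e^{tJ} · P⁻¹, and e^{tJ} can be computed block-by-block.

A has Jordan form
J =
  [0, 1, 0]
  [0, 0, 1]
  [0, 0, 0]
(up to reordering of blocks).

Per-block formulas:
  For a 3×3 Jordan block J_3(0): exp(t · J_3(0)) = e^(0t)·(I + t·N + (t^2/2)·N^2), where N is the 3×3 nilpotent shift.

After assembling e^{tJ} and conjugating by P, we get:

e^{tA} =
  [1, t^2 + 3*t, -t^2/2 - t]
  [0, 2*t + 1, -t]
  [0, 4*t, 1 - 2*t]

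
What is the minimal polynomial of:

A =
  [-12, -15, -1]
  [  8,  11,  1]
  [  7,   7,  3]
x^3 - 2*x^2 - 15*x + 36

The characteristic polynomial is χ_A(x) = (x - 3)^2*(x + 4), so the eigenvalues are known. The minimal polynomial is
  m_A(x) = Π_λ (x − λ)^{k_λ}
where k_λ is the size of the *largest* Jordan block for λ (equivalently, the smallest k with (A − λI)^k v = 0 for every generalised eigenvector v of λ).

  λ = -4: largest Jordan block has size 1, contributing (x + 4)
  λ = 3: largest Jordan block has size 2, contributing (x − 3)^2

So m_A(x) = (x - 3)^2*(x + 4) = x^3 - 2*x^2 - 15*x + 36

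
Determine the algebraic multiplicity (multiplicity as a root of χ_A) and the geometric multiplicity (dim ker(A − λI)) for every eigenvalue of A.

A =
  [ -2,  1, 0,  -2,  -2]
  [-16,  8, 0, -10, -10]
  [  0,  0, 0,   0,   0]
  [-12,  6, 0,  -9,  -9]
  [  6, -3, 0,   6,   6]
λ = 0: alg = 4, geom = 3; λ = 3: alg = 1, geom = 1

Step 1 — factor the characteristic polynomial to read off the algebraic multiplicities:
  χ_A(x) = x^4*(x - 3)

Step 2 — compute geometric multiplicities via the rank-nullity identity g(λ) = n − rank(A − λI):
  rank(A − (0)·I) = 2, so dim ker(A − (0)·I) = n − 2 = 3
  rank(A − (3)·I) = 4, so dim ker(A − (3)·I) = n − 4 = 1

Summary:
  λ = 0: algebraic multiplicity = 4, geometric multiplicity = 3
  λ = 3: algebraic multiplicity = 1, geometric multiplicity = 1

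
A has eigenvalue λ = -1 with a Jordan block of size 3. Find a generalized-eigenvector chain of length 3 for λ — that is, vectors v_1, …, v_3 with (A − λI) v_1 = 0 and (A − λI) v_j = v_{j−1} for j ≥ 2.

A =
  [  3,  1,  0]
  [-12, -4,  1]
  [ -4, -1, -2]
A Jordan chain for λ = -1 of length 3:
v_1 = (4, -16, 0)ᵀ
v_2 = (4, -12, -4)ᵀ
v_3 = (1, 0, 0)ᵀ

Let N = A − (-1)·I. We want v_3 with N^3 v_3 = 0 but N^2 v_3 ≠ 0; then v_{j-1} := N · v_j for j = 3, …, 2.

Pick v_3 = (1, 0, 0)ᵀ.
Then v_2 = N · v_3 = (4, -12, -4)ᵀ.
Then v_1 = N · v_2 = (4, -16, 0)ᵀ.

Sanity check: (A − (-1)·I) v_1 = (0, 0, 0)ᵀ = 0. ✓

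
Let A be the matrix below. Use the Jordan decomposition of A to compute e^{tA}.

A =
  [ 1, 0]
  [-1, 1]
e^{tA} =
  [exp(t), 0]
  [-t*exp(t), exp(t)]

Strategy: write A = P · J · P⁻¹ where J is a Jordan canonical form, so e^{tA} = P · e^{tJ} · P⁻¹, and e^{tJ} can be computed block-by-block.

A has Jordan form
J =
  [1, 1]
  [0, 1]
(up to reordering of blocks).

Per-block formulas:
  For a 2×2 Jordan block J_2(1): exp(t · J_2(1)) = e^(1t)·(I + t·N), where N is the 2×2 nilpotent shift.

After assembling e^{tJ} and conjugating by P, we get:

e^{tA} =
  [exp(t), 0]
  [-t*exp(t), exp(t)]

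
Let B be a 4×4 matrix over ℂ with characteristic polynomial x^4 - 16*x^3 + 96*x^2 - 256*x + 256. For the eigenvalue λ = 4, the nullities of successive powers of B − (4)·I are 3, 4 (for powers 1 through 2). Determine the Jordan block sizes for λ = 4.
Block sizes for λ = 4: [2, 1, 1]

From the dimensions of kernels of powers, the number of Jordan blocks of size at least j is d_j − d_{j−1} where d_j = dim ker(N^j) (with d_0 = 0). Computing the differences gives [3, 1].
The number of blocks of size exactly k is (#blocks of size ≥ k) − (#blocks of size ≥ k + 1), so the partition is: 2 block(s) of size 1, 1 block(s) of size 2.
In nonincreasing order the block sizes are [2, 1, 1].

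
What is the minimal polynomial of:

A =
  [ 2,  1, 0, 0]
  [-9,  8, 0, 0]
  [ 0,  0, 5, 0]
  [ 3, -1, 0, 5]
x^2 - 10*x + 25

The characteristic polynomial is χ_A(x) = (x - 5)^4, so the eigenvalues are known. The minimal polynomial is
  m_A(x) = Π_λ (x − λ)^{k_λ}
where k_λ is the size of the *largest* Jordan block for λ (equivalently, the smallest k with (A − λI)^k v = 0 for every generalised eigenvector v of λ).

  λ = 5: largest Jordan block has size 2, contributing (x − 5)^2

So m_A(x) = (x - 5)^2 = x^2 - 10*x + 25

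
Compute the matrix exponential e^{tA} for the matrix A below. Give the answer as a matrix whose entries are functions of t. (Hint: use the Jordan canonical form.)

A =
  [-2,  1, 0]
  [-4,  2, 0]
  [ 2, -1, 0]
e^{tA} =
  [1 - 2*t, t, 0]
  [-4*t, 2*t + 1, 0]
  [2*t, -t, 1]

Strategy: write A = P · J · P⁻¹ where J is a Jordan canonical form, so e^{tA} = P · e^{tJ} · P⁻¹, and e^{tJ} can be computed block-by-block.

A has Jordan form
J =
  [0, 1, 0]
  [0, 0, 0]
  [0, 0, 0]
(up to reordering of blocks).

Per-block formulas:
  For a 1×1 block at λ = 0: exp(t · [0]) = [e^(0t)].
  For a 2×2 Jordan block J_2(0): exp(t · J_2(0)) = e^(0t)·(I + t·N), where N is the 2×2 nilpotent shift.

After assembling e^{tJ} and conjugating by P, we get:

e^{tA} =
  [1 - 2*t, t, 0]
  [-4*t, 2*t + 1, 0]
  [2*t, -t, 1]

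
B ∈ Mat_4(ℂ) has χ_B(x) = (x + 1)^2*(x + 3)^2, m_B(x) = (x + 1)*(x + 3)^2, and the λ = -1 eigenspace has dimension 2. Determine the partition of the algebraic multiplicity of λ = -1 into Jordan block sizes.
Block sizes for λ = -1: [1, 1]

Step 1 — from the characteristic polynomial, algebraic multiplicity of λ = -1 is 2. From dim ker(B − (-1)·I) = 2, there are exactly 2 Jordan blocks for λ = -1.
Step 2 — from the minimal polynomial, the factor (x + 1) tells us the largest block for λ = -1 has size 1.
Step 3 — with total size 2, 2 blocks, and largest block 1, the block sizes (in nonincreasing order) are [1, 1].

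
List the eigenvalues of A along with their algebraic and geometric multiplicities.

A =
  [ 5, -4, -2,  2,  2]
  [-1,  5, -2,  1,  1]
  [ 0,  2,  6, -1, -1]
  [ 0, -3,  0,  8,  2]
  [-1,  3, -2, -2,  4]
λ = 5: alg = 2, geom = 2; λ = 6: alg = 3, geom = 2

Step 1 — factor the characteristic polynomial to read off the algebraic multiplicities:
  χ_A(x) = (x - 6)^3*(x - 5)^2

Step 2 — compute geometric multiplicities via the rank-nullity identity g(λ) = n − rank(A − λI):
  rank(A − (5)·I) = 3, so dim ker(A − (5)·I) = n − 3 = 2
  rank(A − (6)·I) = 3, so dim ker(A − (6)·I) = n − 3 = 2

Summary:
  λ = 5: algebraic multiplicity = 2, geometric multiplicity = 2
  λ = 6: algebraic multiplicity = 3, geometric multiplicity = 2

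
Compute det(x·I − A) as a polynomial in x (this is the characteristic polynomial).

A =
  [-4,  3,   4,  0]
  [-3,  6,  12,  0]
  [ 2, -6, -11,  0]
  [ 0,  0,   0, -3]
x^4 + 12*x^3 + 54*x^2 + 108*x + 81

Expanding det(x·I − A) (e.g. by cofactor expansion or by noting that A is similar to its Jordan form J, which has the same characteristic polynomial as A) gives
  χ_A(x) = x^4 + 12*x^3 + 54*x^2 + 108*x + 81
which factors as (x + 3)^4. The eigenvalues (with algebraic multiplicities) are λ = -3 with multiplicity 4.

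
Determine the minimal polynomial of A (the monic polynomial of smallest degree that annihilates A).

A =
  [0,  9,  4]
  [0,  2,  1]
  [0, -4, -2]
x^3

The characteristic polynomial is χ_A(x) = x^3, so the eigenvalues are known. The minimal polynomial is
  m_A(x) = Π_λ (x − λ)^{k_λ}
where k_λ is the size of the *largest* Jordan block for λ (equivalently, the smallest k with (A − λI)^k v = 0 for every generalised eigenvector v of λ).

  λ = 0: largest Jordan block has size 3, contributing (x − 0)^3

So m_A(x) = x^3 = x^3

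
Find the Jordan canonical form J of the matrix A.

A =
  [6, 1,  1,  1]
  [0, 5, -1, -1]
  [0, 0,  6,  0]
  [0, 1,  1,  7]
J_2(6) ⊕ J_1(6) ⊕ J_1(6)

The characteristic polynomial is
  det(x·I − A) = x^4 - 24*x^3 + 216*x^2 - 864*x + 1296 = (x - 6)^4

Eigenvalues and multiplicities (the geometric multiplicity of λ is n − rank(A − λI), which equals the number of Jordan blocks for λ):
  λ = 6: algebraic multiplicity = 4, geometric multiplicity = 3

Determining the block sizes for each eigenvalue:
  λ = 6: 3 blocks summing to 4 forces exactly one block of size 2 and the rest size 1 → block sizes [2, 1, 1]

Assembling the blocks gives a Jordan form
J =
  [6, 1, 0, 0]
  [0, 6, 0, 0]
  [0, 0, 6, 0]
  [0, 0, 0, 6]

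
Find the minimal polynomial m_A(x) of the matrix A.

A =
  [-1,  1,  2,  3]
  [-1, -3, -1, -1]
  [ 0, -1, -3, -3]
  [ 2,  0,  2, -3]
x^4 + 10*x^3 + 36*x^2 + 54*x + 27

The characteristic polynomial is χ_A(x) = (x + 1)*(x + 3)^3, so the eigenvalues are known. The minimal polynomial is
  m_A(x) = Π_λ (x − λ)^{k_λ}
where k_λ is the size of the *largest* Jordan block for λ (equivalently, the smallest k with (A − λI)^k v = 0 for every generalised eigenvector v of λ).

  λ = -3: largest Jordan block has size 3, contributing (x + 3)^3
  λ = -1: largest Jordan block has size 1, contributing (x + 1)

So m_A(x) = (x + 1)*(x + 3)^3 = x^4 + 10*x^3 + 36*x^2 + 54*x + 27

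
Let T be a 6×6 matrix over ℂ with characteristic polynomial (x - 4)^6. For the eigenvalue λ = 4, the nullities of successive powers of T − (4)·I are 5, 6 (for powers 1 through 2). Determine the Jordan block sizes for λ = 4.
Block sizes for λ = 4: [2, 1, 1, 1, 1]

From the dimensions of kernels of powers, the number of Jordan blocks of size at least j is d_j − d_{j−1} where d_j = dim ker(N^j) (with d_0 = 0). Computing the differences gives [5, 1].
The number of blocks of size exactly k is (#blocks of size ≥ k) − (#blocks of size ≥ k + 1), so the partition is: 4 block(s) of size 1, 1 block(s) of size 2.
In nonincreasing order the block sizes are [2, 1, 1, 1, 1].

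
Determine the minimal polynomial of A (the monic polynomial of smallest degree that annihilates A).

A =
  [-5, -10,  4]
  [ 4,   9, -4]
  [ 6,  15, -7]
x^2 + 2*x + 1

The characteristic polynomial is χ_A(x) = (x + 1)^3, so the eigenvalues are known. The minimal polynomial is
  m_A(x) = Π_λ (x − λ)^{k_λ}
where k_λ is the size of the *largest* Jordan block for λ (equivalently, the smallest k with (A − λI)^k v = 0 for every generalised eigenvector v of λ).

  λ = -1: largest Jordan block has size 2, contributing (x + 1)^2

So m_A(x) = (x + 1)^2 = x^2 + 2*x + 1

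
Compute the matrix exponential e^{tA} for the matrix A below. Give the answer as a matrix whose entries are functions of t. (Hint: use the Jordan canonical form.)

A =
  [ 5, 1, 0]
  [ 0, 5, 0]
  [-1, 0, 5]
e^{tA} =
  [exp(5*t), t*exp(5*t), 0]
  [0, exp(5*t), 0]
  [-t*exp(5*t), -t^2*exp(5*t)/2, exp(5*t)]

Strategy: write A = P · J · P⁻¹ where J is a Jordan canonical form, so e^{tA} = P · e^{tJ} · P⁻¹, and e^{tJ} can be computed block-by-block.

A has Jordan form
J =
  [5, 1, 0]
  [0, 5, 1]
  [0, 0, 5]
(up to reordering of blocks).

Per-block formulas:
  For a 3×3 Jordan block J_3(5): exp(t · J_3(5)) = e^(5t)·(I + t·N + (t^2/2)·N^2), where N is the 3×3 nilpotent shift.

After assembling e^{tJ} and conjugating by P, we get:

e^{tA} =
  [exp(5*t), t*exp(5*t), 0]
  [0, exp(5*t), 0]
  [-t*exp(5*t), -t^2*exp(5*t)/2, exp(5*t)]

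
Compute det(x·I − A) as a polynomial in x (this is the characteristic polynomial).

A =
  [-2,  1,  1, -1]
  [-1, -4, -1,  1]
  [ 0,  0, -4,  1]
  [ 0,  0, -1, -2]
x^4 + 12*x^3 + 54*x^2 + 108*x + 81

Expanding det(x·I − A) (e.g. by cofactor expansion or by noting that A is similar to its Jordan form J, which has the same characteristic polynomial as A) gives
  χ_A(x) = x^4 + 12*x^3 + 54*x^2 + 108*x + 81
which factors as (x + 3)^4. The eigenvalues (with algebraic multiplicities) are λ = -3 with multiplicity 4.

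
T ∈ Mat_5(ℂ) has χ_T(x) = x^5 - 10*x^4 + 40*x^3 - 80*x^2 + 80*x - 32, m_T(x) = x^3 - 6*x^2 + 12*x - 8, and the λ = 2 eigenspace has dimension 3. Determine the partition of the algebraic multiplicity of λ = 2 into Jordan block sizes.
Block sizes for λ = 2: [3, 1, 1]

Step 1 — from the characteristic polynomial, algebraic multiplicity of λ = 2 is 5. From dim ker(T − (2)·I) = 3, there are exactly 3 Jordan blocks for λ = 2.
Step 2 — from the minimal polynomial, the factor (x − 2)^3 tells us the largest block for λ = 2 has size 3.
Step 3 — with total size 5, 3 blocks, and largest block 3, the block sizes (in nonincreasing order) are [3, 1, 1].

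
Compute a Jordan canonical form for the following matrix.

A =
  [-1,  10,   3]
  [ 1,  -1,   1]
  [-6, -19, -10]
J_3(-4)

The characteristic polynomial is
  det(x·I − A) = x^3 + 12*x^2 + 48*x + 64 = (x + 4)^3

Eigenvalues and multiplicities (the geometric multiplicity of λ is n − rank(A − λI), which equals the number of Jordan blocks for λ):
  λ = -4: algebraic multiplicity = 3, geometric multiplicity = 1

Determining the block sizes for each eigenvalue:
  λ = -4: one block (gm = 1), so the single block has size am = 3 → block sizes [3]

Assembling the blocks gives a Jordan form
J =
  [-4,  1,  0]
  [ 0, -4,  1]
  [ 0,  0, -4]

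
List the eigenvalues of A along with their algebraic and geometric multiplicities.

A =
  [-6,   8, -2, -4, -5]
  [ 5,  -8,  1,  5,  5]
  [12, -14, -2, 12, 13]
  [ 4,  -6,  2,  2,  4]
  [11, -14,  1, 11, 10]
λ = -2: alg = 4, geom = 2; λ = 4: alg = 1, geom = 1

Step 1 — factor the characteristic polynomial to read off the algebraic multiplicities:
  χ_A(x) = (x - 4)*(x + 2)^4

Step 2 — compute geometric multiplicities via the rank-nullity identity g(λ) = n − rank(A − λI):
  rank(A − (-2)·I) = 3, so dim ker(A − (-2)·I) = n − 3 = 2
  rank(A − (4)·I) = 4, so dim ker(A − (4)·I) = n − 4 = 1

Summary:
  λ = -2: algebraic multiplicity = 4, geometric multiplicity = 2
  λ = 4: algebraic multiplicity = 1, geometric multiplicity = 1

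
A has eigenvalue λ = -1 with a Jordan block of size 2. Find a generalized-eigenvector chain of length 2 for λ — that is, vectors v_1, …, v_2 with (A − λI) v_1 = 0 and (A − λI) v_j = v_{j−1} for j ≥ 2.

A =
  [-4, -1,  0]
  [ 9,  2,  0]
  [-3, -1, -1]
A Jordan chain for λ = -1 of length 2:
v_1 = (-3, 9, -3)ᵀ
v_2 = (1, 0, 0)ᵀ

Let N = A − (-1)·I. We want v_2 with N^2 v_2 = 0 but N^1 v_2 ≠ 0; then v_{j-1} := N · v_j for j = 2, …, 2.

Pick v_2 = (1, 0, 0)ᵀ.
Then v_1 = N · v_2 = (-3, 9, -3)ᵀ.

Sanity check: (A − (-1)·I) v_1 = (0, 0, 0)ᵀ = 0. ✓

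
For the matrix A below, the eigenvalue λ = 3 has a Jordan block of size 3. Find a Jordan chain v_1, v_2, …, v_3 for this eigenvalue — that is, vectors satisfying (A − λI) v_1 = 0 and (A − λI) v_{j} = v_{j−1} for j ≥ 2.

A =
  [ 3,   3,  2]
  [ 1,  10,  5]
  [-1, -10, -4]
A Jordan chain for λ = 3 of length 3:
v_1 = (1, 2, -3)ᵀ
v_2 = (0, 1, -1)ᵀ
v_3 = (1, 0, 0)ᵀ

Let N = A − (3)·I. We want v_3 with N^3 v_3 = 0 but N^2 v_3 ≠ 0; then v_{j-1} := N · v_j for j = 3, …, 2.

Pick v_3 = (1, 0, 0)ᵀ.
Then v_2 = N · v_3 = (0, 1, -1)ᵀ.
Then v_1 = N · v_2 = (1, 2, -3)ᵀ.

Sanity check: (A − (3)·I) v_1 = (0, 0, 0)ᵀ = 0. ✓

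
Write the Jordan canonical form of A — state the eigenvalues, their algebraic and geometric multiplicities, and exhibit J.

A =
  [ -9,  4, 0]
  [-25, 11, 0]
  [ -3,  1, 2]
J_2(1) ⊕ J_1(2)

The characteristic polynomial is
  det(x·I − A) = x^3 - 4*x^2 + 5*x - 2 = (x - 2)*(x - 1)^2

Eigenvalues and multiplicities (the geometric multiplicity of λ is n − rank(A − λI), which equals the number of Jordan blocks for λ):
  λ = 1: algebraic multiplicity = 2, geometric multiplicity = 1
  λ = 2: algebraic multiplicity = 1, geometric multiplicity = 1

Determining the block sizes for each eigenvalue:
  λ = 1: one block (gm = 1), so the single block has size am = 2 → block sizes [2]
  λ = 2: one block (gm = 1), so the single block has size am = 1 → block sizes [1]

Assembling the blocks gives a Jordan form
J =
  [1, 1, 0]
  [0, 1, 0]
  [0, 0, 2]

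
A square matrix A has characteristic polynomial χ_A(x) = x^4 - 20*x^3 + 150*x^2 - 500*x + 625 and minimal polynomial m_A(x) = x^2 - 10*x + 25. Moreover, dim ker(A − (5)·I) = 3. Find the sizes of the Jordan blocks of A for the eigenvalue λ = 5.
Block sizes for λ = 5: [2, 1, 1]

Step 1 — from the characteristic polynomial, algebraic multiplicity of λ = 5 is 4. From dim ker(A − (5)·I) = 3, there are exactly 3 Jordan blocks for λ = 5.
Step 2 — from the minimal polynomial, the factor (x − 5)^2 tells us the largest block for λ = 5 has size 2.
Step 3 — with total size 4, 3 blocks, and largest block 2, the block sizes (in nonincreasing order) are [2, 1, 1].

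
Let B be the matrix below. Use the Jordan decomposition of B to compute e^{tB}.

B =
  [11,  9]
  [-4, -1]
e^{tB} =
  [6*t*exp(5*t) + exp(5*t), 9*t*exp(5*t)]
  [-4*t*exp(5*t), -6*t*exp(5*t) + exp(5*t)]

Strategy: write B = P · J · P⁻¹ where J is a Jordan canonical form, so e^{tB} = P · e^{tJ} · P⁻¹, and e^{tJ} can be computed block-by-block.

B has Jordan form
J =
  [5, 1]
  [0, 5]
(up to reordering of blocks).

Per-block formulas:
  For a 2×2 Jordan block J_2(5): exp(t · J_2(5)) = e^(5t)·(I + t·N), where N is the 2×2 nilpotent shift.

After assembling e^{tJ} and conjugating by P, we get:

e^{tB} =
  [6*t*exp(5*t) + exp(5*t), 9*t*exp(5*t)]
  [-4*t*exp(5*t), -6*t*exp(5*t) + exp(5*t)]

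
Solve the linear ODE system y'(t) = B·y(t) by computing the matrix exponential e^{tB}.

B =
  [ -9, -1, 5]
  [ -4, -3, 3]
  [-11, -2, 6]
e^{tB} =
  [-t^2*exp(-2*t) - 7*t*exp(-2*t) + exp(-2*t), -t^2*exp(-2*t) - t*exp(-2*t), t^2*exp(-2*t) + 5*t*exp(-2*t)]
  [-t^2*exp(-2*t)/2 - 4*t*exp(-2*t), -t^2*exp(-2*t)/2 - t*exp(-2*t) + exp(-2*t), t^2*exp(-2*t)/2 + 3*t*exp(-2*t)]
  [-3*t^2*exp(-2*t)/2 - 11*t*exp(-2*t), -3*t^2*exp(-2*t)/2 - 2*t*exp(-2*t), 3*t^2*exp(-2*t)/2 + 8*t*exp(-2*t) + exp(-2*t)]

Strategy: write B = P · J · P⁻¹ where J is a Jordan canonical form, so e^{tB} = P · e^{tJ} · P⁻¹, and e^{tJ} can be computed block-by-block.

B has Jordan form
J =
  [-2,  1,  0]
  [ 0, -2,  1]
  [ 0,  0, -2]
(up to reordering of blocks).

Per-block formulas:
  For a 3×3 Jordan block J_3(-2): exp(t · J_3(-2)) = e^(-2t)·(I + t·N + (t^2/2)·N^2), where N is the 3×3 nilpotent shift.

After assembling e^{tJ} and conjugating by P, we get:

e^{tB} =
  [-t^2*exp(-2*t) - 7*t*exp(-2*t) + exp(-2*t), -t^2*exp(-2*t) - t*exp(-2*t), t^2*exp(-2*t) + 5*t*exp(-2*t)]
  [-t^2*exp(-2*t)/2 - 4*t*exp(-2*t), -t^2*exp(-2*t)/2 - t*exp(-2*t) + exp(-2*t), t^2*exp(-2*t)/2 + 3*t*exp(-2*t)]
  [-3*t^2*exp(-2*t)/2 - 11*t*exp(-2*t), -3*t^2*exp(-2*t)/2 - 2*t*exp(-2*t), 3*t^2*exp(-2*t)/2 + 8*t*exp(-2*t) + exp(-2*t)]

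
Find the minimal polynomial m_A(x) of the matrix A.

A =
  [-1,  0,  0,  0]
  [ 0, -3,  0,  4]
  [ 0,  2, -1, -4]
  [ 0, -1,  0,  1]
x^2 + 2*x + 1

The characteristic polynomial is χ_A(x) = (x + 1)^4, so the eigenvalues are known. The minimal polynomial is
  m_A(x) = Π_λ (x − λ)^{k_λ}
where k_λ is the size of the *largest* Jordan block for λ (equivalently, the smallest k with (A − λI)^k v = 0 for every generalised eigenvector v of λ).

  λ = -1: largest Jordan block has size 2, contributing (x + 1)^2

So m_A(x) = (x + 1)^2 = x^2 + 2*x + 1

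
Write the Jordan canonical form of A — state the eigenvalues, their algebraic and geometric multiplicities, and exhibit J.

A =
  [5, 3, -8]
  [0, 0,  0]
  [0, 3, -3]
J_1(-3) ⊕ J_1(0) ⊕ J_1(5)

The characteristic polynomial is
  det(x·I − A) = x^3 - 2*x^2 - 15*x = x*(x - 5)*(x + 3)

Eigenvalues and multiplicities (the geometric multiplicity of λ is n − rank(A − λI), which equals the number of Jordan blocks for λ):
  λ = -3: algebraic multiplicity = 1, geometric multiplicity = 1
  λ = 0: algebraic multiplicity = 1, geometric multiplicity = 1
  λ = 5: algebraic multiplicity = 1, geometric multiplicity = 1

Determining the block sizes for each eigenvalue:
  λ = -3: one block (gm = 1), so the single block has size am = 1 → block sizes [1]
  λ = 0: one block (gm = 1), so the single block has size am = 1 → block sizes [1]
  λ = 5: one block (gm = 1), so the single block has size am = 1 → block sizes [1]

Assembling the blocks gives a Jordan form
J =
  [-3, 0, 0]
  [ 0, 0, 0]
  [ 0, 0, 5]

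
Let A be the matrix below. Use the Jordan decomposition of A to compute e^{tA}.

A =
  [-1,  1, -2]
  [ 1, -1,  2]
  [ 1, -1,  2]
e^{tA} =
  [1 - t, t, -2*t]
  [t, 1 - t, 2*t]
  [t, -t, 2*t + 1]

Strategy: write A = P · J · P⁻¹ where J is a Jordan canonical form, so e^{tA} = P · e^{tJ} · P⁻¹, and e^{tJ} can be computed block-by-block.

A has Jordan form
J =
  [0, 1, 0]
  [0, 0, 0]
  [0, 0, 0]
(up to reordering of blocks).

Per-block formulas:
  For a 2×2 Jordan block J_2(0): exp(t · J_2(0)) = e^(0t)·(I + t·N), where N is the 2×2 nilpotent shift.
  For a 1×1 block at λ = 0: exp(t · [0]) = [e^(0t)].

After assembling e^{tJ} and conjugating by P, we get:

e^{tA} =
  [1 - t, t, -2*t]
  [t, 1 - t, 2*t]
  [t, -t, 2*t + 1]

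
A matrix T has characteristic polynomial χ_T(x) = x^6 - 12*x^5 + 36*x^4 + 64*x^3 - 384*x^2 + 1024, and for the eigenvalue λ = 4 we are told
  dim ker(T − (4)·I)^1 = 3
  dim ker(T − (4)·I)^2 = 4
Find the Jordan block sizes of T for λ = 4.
Block sizes for λ = 4: [2, 1, 1]

From the dimensions of kernels of powers, the number of Jordan blocks of size at least j is d_j − d_{j−1} where d_j = dim ker(N^j) (with d_0 = 0). Computing the differences gives [3, 1].
The number of blocks of size exactly k is (#blocks of size ≥ k) − (#blocks of size ≥ k + 1), so the partition is: 2 block(s) of size 1, 1 block(s) of size 2.
In nonincreasing order the block sizes are [2, 1, 1].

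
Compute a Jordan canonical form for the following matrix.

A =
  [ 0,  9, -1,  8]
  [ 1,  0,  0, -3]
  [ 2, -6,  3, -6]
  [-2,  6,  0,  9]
J_3(3) ⊕ J_1(3)

The characteristic polynomial is
  det(x·I − A) = x^4 - 12*x^3 + 54*x^2 - 108*x + 81 = (x - 3)^4

Eigenvalues and multiplicities (the geometric multiplicity of λ is n − rank(A − λI), which equals the number of Jordan blocks for λ):
  λ = 3: algebraic multiplicity = 4, geometric multiplicity = 2

Determining the block sizes for each eigenvalue:
  λ = 3: with am = 4 and gm = 2, the partition is not yet determined (e.g. several partitions of 4 into 2 parts exist). Let N = A − (3)·I. Computing rank(N^1) = 2, rank(N^2) = 1, rank(N^3) = 0; the number of blocks of size ≥ j is rank(N^{j−1}) − rank(N^j), giving [2, 1, 1]. So we have 1 block(s) of size 3, 1 block(s) of size 1 → block sizes [3, 1]

Assembling the blocks gives a Jordan form
J =
  [3, 1, 0, 0]
  [0, 3, 1, 0]
  [0, 0, 3, 0]
  [0, 0, 0, 3]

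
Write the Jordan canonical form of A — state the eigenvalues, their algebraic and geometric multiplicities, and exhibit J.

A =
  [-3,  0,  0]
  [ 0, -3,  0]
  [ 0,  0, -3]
J_1(-3) ⊕ J_1(-3) ⊕ J_1(-3)

The characteristic polynomial is
  det(x·I − A) = x^3 + 9*x^2 + 27*x + 27 = (x + 3)^3

Eigenvalues and multiplicities (the geometric multiplicity of λ is n − rank(A − λI), which equals the number of Jordan blocks for λ):
  λ = -3: algebraic multiplicity = 3, geometric multiplicity = 3

Determining the block sizes for each eigenvalue:
  λ = -3: gm = am = 3, so every block has size 1 → block sizes [1, 1, 1]

Assembling the blocks gives a Jordan form
J =
  [-3,  0,  0]
  [ 0, -3,  0]
  [ 0,  0, -3]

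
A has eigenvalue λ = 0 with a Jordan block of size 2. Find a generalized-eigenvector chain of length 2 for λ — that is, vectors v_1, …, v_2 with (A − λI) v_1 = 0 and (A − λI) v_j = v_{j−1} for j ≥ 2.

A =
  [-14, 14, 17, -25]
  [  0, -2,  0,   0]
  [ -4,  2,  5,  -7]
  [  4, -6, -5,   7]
A Jordan chain for λ = 0 of length 2:
v_1 = (3, 0, 1, -1)ᵀ
v_2 = (1, 0, 1, 0)ᵀ

Let N = A − (0)·I. We want v_2 with N^2 v_2 = 0 but N^1 v_2 ≠ 0; then v_{j-1} := N · v_j for j = 2, …, 2.

Pick v_2 = (1, 0, 1, 0)ᵀ.
Then v_1 = N · v_2 = (3, 0, 1, -1)ᵀ.

Sanity check: (A − (0)·I) v_1 = (0, 0, 0, 0)ᵀ = 0. ✓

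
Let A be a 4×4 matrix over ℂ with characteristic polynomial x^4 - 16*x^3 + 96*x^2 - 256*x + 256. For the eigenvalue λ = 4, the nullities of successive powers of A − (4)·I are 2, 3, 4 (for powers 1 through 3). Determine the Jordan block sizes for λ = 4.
Block sizes for λ = 4: [3, 1]

From the dimensions of kernels of powers, the number of Jordan blocks of size at least j is d_j − d_{j−1} where d_j = dim ker(N^j) (with d_0 = 0). Computing the differences gives [2, 1, 1].
The number of blocks of size exactly k is (#blocks of size ≥ k) − (#blocks of size ≥ k + 1), so the partition is: 1 block(s) of size 1, 1 block(s) of size 3.
In nonincreasing order the block sizes are [3, 1].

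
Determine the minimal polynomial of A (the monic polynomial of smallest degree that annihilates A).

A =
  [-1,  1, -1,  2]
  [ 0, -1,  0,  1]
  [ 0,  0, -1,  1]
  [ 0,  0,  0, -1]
x^2 + 2*x + 1

The characteristic polynomial is χ_A(x) = (x + 1)^4, so the eigenvalues are known. The minimal polynomial is
  m_A(x) = Π_λ (x − λ)^{k_λ}
where k_λ is the size of the *largest* Jordan block for λ (equivalently, the smallest k with (A − λI)^k v = 0 for every generalised eigenvector v of λ).

  λ = -1: largest Jordan block has size 2, contributing (x + 1)^2

So m_A(x) = (x + 1)^2 = x^2 + 2*x + 1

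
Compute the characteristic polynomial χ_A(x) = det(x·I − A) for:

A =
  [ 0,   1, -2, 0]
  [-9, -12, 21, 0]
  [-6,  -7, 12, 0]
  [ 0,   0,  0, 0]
x^4

Expanding det(x·I − A) (e.g. by cofactor expansion or by noting that A is similar to its Jordan form J, which has the same characteristic polynomial as A) gives
  χ_A(x) = x^4
which factors as x^4. The eigenvalues (with algebraic multiplicities) are λ = 0 with multiplicity 4.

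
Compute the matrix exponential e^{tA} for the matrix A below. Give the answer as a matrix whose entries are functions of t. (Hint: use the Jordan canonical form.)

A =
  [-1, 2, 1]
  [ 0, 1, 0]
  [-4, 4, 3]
e^{tA} =
  [-2*t*exp(t) + exp(t), 2*t*exp(t), t*exp(t)]
  [0, exp(t), 0]
  [-4*t*exp(t), 4*t*exp(t), 2*t*exp(t) + exp(t)]

Strategy: write A = P · J · P⁻¹ where J is a Jordan canonical form, so e^{tA} = P · e^{tJ} · P⁻¹, and e^{tJ} can be computed block-by-block.

A has Jordan form
J =
  [1, 1, 0]
  [0, 1, 0]
  [0, 0, 1]
(up to reordering of blocks).

Per-block formulas:
  For a 1×1 block at λ = 1: exp(t · [1]) = [e^(1t)].
  For a 2×2 Jordan block J_2(1): exp(t · J_2(1)) = e^(1t)·(I + t·N), where N is the 2×2 nilpotent shift.

After assembling e^{tJ} and conjugating by P, we get:

e^{tA} =
  [-2*t*exp(t) + exp(t), 2*t*exp(t), t*exp(t)]
  [0, exp(t), 0]
  [-4*t*exp(t), 4*t*exp(t), 2*t*exp(t) + exp(t)]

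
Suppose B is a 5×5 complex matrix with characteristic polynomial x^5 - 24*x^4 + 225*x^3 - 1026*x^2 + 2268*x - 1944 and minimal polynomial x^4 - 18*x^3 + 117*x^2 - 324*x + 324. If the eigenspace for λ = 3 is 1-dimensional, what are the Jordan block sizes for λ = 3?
Block sizes for λ = 3: [2]

Step 1 — from the characteristic polynomial, algebraic multiplicity of λ = 3 is 2. From dim ker(B − (3)·I) = 1, there are exactly 1 Jordan blocks for λ = 3.
Step 2 — from the minimal polynomial, the factor (x − 3)^2 tells us the largest block for λ = 3 has size 2.
Step 3 — with total size 2, 1 blocks, and largest block 2, the block sizes (in nonincreasing order) are [2].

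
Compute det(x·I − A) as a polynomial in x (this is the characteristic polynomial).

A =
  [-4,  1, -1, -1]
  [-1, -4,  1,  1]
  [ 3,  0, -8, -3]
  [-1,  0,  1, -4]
x^4 + 20*x^3 + 150*x^2 + 500*x + 625

Expanding det(x·I − A) (e.g. by cofactor expansion or by noting that A is similar to its Jordan form J, which has the same characteristic polynomial as A) gives
  χ_A(x) = x^4 + 20*x^3 + 150*x^2 + 500*x + 625
which factors as (x + 5)^4. The eigenvalues (with algebraic multiplicities) are λ = -5 with multiplicity 4.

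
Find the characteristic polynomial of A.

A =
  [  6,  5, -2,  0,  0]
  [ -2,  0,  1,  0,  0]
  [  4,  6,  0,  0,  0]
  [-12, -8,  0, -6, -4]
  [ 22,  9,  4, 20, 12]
x^5 - 12*x^4 + 56*x^3 - 128*x^2 + 144*x - 64

Expanding det(x·I − A) (e.g. by cofactor expansion or by noting that A is similar to its Jordan form J, which has the same characteristic polynomial as A) gives
  χ_A(x) = x^5 - 12*x^4 + 56*x^3 - 128*x^2 + 144*x - 64
which factors as (x - 4)*(x - 2)^4. The eigenvalues (with algebraic multiplicities) are λ = 2 with multiplicity 4, λ = 4 with multiplicity 1.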